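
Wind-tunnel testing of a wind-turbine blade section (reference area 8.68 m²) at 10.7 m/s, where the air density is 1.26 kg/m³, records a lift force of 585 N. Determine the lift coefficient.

From L = ½ρv²S·CL, rearranging gives CL = 2L/(ρv²S).
CL = 2 × 585 / (1.26 × 10.7² × 8.68) = 0.934

CL = 0.934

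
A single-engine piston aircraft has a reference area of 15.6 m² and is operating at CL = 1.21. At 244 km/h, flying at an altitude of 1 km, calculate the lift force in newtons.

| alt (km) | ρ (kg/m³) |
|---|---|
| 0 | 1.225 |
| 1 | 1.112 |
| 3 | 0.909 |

At 1 km, from the table: ρ = 1.112 kg/m³.
Convert speed: v = 244 km/h ÷ 3.6 = 67.78 m/s.
L = ½ρv²S·CL = ½ × 1.112 × 67.78² × 15.6 × 1.21 = 48200 N ≈ 48.2 kN

L = 48200 N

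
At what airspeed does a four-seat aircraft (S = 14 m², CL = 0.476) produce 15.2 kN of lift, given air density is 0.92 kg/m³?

v = 70.4 m/s

L = ½ρv²S·CL ⇒ v = √(2L/(ρ·S·CL))
v = √(2 × 15200 / (0.92 × 14 × 0.476)) = √4959 = 70.4 m/s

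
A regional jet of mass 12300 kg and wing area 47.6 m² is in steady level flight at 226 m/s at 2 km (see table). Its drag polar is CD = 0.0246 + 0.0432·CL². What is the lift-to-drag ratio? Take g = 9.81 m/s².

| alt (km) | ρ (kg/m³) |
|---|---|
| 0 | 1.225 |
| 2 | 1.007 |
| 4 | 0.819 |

L/D = 3.94

At 2 km, from the table: ρ = 1.007 kg/m³.
Level flight ⇒ L = W = m·g = 12300 × 9.81 = 1.2066×10^5 N.
q = ½ρv² = ½ × 1.007 × 226² = 25720 Pa.
CL = W/(q·S) = 1.2066×10^5 / (25720 × 47.6) = 0.09857.
CD = 0.0246 + 0.0432 × 0.09857² = 0.02502.
L/D = CL/CD = 0.09857 / 0.02502 = 3.94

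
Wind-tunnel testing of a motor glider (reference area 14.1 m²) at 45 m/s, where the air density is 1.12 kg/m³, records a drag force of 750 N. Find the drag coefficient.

From D = ½ρv²S·CD, rearranging gives CD = 2D/(ρv²S).
CD = 2 × 750 / (1.12 × 45² × 14.1) = 0.0469

CD = 0.0469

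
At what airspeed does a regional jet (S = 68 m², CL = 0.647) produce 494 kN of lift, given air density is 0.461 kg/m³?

v = 221 m/s

L = ½ρv²S·CL ⇒ v = √(2L/(ρ·S·CL))
v = √(2 × 4.94×10^5 / (0.461 × 68 × 0.647)) = √48710 = 221 m/s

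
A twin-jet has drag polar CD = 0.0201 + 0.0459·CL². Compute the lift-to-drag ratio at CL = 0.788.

CD = 0.0201 + 0.0459 × 0.788² = 0.0486
L/D = CL/CD = 0.788 / 0.0486 = 16.2

L/D = 16.2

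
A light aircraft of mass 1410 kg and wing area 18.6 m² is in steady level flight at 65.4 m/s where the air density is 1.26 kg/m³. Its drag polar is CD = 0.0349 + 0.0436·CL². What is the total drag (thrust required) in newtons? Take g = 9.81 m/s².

D = 1920 N

Level flight ⇒ L = W = m·g = 1410 × 9.81 = 13832 N.
Dynamic pressure q = 0.5 × 1.26 × 65.4² = 2695 Pa.
CL = W/(q·S) = 13832 / (2695 × 18.6) = 0.276.
CD = 0.0349 + 0.0436 × 0.276² = 0.03822.
D = q·S·CD = 2695 × 18.6 × 0.03822 = 1916 N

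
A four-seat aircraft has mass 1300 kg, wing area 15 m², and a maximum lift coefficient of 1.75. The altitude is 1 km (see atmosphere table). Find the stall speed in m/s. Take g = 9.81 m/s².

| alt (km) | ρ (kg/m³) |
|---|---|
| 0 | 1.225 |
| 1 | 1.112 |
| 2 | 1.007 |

At 1 km, from the table: ρ = 1.112 kg/m³.
At stall, lift equals weight: L = W = m·g = 1300 × 9.81 = 12750 N.
From L = ½ρV²S·CL,max = W: V_stall = √(2W/(ρSCL,max)) = √(2·12750/(1.112·15·1.75))
V_stall = √873.8 = 29.6 m/s

V_stall = 29.6 m/s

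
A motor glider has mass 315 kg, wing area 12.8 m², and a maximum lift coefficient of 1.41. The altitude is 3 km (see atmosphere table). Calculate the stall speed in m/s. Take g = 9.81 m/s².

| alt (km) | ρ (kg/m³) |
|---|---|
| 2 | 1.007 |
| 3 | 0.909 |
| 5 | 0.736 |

At 3 km, from the table: ρ = 0.909 kg/m³.
Stall occurs when L = W at CL,max. W = mg = 315 × 9.81 = 3090 N.
V_stall = √(2W/(ρ·S·CL,max)) = √(2 × 3090 / (0.909 × 12.8 × 1.41))
V_stall = √376.7 = 19.4 m/s

V_stall = 19.4 m/s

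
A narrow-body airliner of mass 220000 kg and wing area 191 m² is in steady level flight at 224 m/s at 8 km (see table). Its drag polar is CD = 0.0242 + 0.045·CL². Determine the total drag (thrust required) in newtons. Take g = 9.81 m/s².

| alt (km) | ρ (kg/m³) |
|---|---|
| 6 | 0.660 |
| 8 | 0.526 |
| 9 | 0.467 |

At 8 km, from the table: ρ = 0.526 kg/m³.
Level flight ⇒ L = W = m·g = 220000 × 9.81 = 2.1582×10^6 N.
Dynamic pressure q = 0.5 × 0.526 × 224² = 13200 Pa.
Required CL = L/(qS) = 2.1582×10^6/(13200·191) = 0.8563.
CD = 0.0242 + 0.045 × 0.8563² = 0.05719.
D = q·S·CD = 13200 × 191 × 0.05719 = 1.442×10^5 N

D = 1.44×10^5 N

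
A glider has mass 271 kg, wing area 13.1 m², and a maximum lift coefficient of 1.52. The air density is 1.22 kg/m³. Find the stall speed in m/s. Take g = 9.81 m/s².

At stall, lift equals weight: L = W = m·g = 271 × 9.81 = 2659 N.
V_stall = √(2W/(ρ·S·CL,max)) = √(2 × 2659 / (1.22 × 13.1 × 1.52))
V_stall = √218.9 = 14.8 m/s

V_stall = 14.8 m/s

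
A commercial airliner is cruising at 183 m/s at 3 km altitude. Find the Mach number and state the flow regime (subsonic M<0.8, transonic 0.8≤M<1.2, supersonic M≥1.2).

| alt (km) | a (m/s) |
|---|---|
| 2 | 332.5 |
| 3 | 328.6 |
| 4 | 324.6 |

M = 0.557 (subsonic)

At 3 km, from the table: a = 328.6 m/s.
M = v/a = 183 / 328.6 = 0.557
M = 0.557 → subsonic.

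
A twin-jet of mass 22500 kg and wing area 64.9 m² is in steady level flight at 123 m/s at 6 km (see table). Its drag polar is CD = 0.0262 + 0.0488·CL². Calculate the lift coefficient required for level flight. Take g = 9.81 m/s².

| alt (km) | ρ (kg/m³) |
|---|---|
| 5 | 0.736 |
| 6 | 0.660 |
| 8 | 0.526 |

CL = 0.681

At 6 km, from the table: ρ = 0.660 kg/m³.
Weight W = mg = 22500 × 9.81 = 2.2072×10^5 N; in level flight L = W.
q = ½ρv² = ½ × 0.66 × 123² = 4993 Pa.
CL = W/(q·S) = 2.2072×10^5 / (4993 × 64.9) = 0.6812.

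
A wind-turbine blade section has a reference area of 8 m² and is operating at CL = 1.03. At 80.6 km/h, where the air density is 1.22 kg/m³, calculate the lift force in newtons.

L = 2520 N

Convert speed: v = 80.6 km/h ÷ 3.6 = 22.39 m/s.
Dynamic pressure q = ½ρv² = ½ × 1.22 × 22.39² = 305.8 Pa.
L = q·S·CL = 305.8 × 8 × 1.03 = 2520 N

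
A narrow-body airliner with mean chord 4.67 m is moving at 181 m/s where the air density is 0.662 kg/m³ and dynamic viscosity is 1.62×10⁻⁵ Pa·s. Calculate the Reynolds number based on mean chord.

Re = ρ·v·c/μ = 0.662 × 181 × 4.67 / (1.62×10⁻⁵) = 3.45×10^7

Re = 3.45×10^7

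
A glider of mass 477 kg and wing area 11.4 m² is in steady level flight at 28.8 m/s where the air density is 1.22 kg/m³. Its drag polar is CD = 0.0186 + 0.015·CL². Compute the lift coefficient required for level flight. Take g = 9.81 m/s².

CL = 0.811

Level flight ⇒ L = W = m·g = 477 × 9.81 = 4679.4 N.
Dynamic pressure q = 0.5 × 1.22 × 28.8² = 506 Pa.
CL = 2W/(ρv²S) = 2×4679.4/(1.22×28.8²×11.4) = 0.8113.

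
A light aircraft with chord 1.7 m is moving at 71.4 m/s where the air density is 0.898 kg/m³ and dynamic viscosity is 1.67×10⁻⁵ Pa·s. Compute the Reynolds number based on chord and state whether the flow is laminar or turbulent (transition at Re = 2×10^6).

Re = 6.53×10^6 (turbulent)

Re = ρ·v·c/μ = 0.898 × 71.4 × 1.7 / (1.67×10⁻⁵) = 6.53×10^6
Since 6.53×10^6 > 2×10^6, the flow is turbulent.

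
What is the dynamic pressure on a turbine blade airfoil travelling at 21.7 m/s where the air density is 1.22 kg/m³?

q = ½ρv² = ½ × 1.22 × 21.7² = 287 Pa

q = 287 Pa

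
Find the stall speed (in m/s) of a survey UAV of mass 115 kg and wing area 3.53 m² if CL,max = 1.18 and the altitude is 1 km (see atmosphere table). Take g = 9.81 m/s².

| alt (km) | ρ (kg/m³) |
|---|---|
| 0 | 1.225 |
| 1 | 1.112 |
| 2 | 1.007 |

V_stall = 22.1 m/s

At 1 km, from the table: ρ = 1.112 kg/m³.
Stall occurs when L = W at CL,max. W = mg = 115 × 9.81 = 1128 N.
V_stall = √(2W/(ρ·S·CL,max)) = √(2 × 1128 / (1.112 × 3.53 × 1.18))
V_stall = √487.1 = 22.1 m/s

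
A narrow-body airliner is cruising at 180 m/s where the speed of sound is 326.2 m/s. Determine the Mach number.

M = v/a = 180 / 326.2 = 0.552

M = 0.552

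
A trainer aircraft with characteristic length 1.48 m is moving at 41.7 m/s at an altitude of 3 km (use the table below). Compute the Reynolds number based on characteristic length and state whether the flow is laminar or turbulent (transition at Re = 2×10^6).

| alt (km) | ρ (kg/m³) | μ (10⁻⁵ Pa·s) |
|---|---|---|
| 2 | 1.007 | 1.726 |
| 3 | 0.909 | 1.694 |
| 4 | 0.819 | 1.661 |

Re = 3.31×10^6 (turbulent)

At 3 km, from the table: ρ = 0.909 kg/m³, μ = 1.694×10⁻⁵ Pa·s.
Re = ρ·v·c/μ = 0.909 × 41.7 × 1.48 / (1.694×10⁻⁵) = 3.31×10^6
Since 3.31×10^6 > 2×10^6, the flow is turbulent.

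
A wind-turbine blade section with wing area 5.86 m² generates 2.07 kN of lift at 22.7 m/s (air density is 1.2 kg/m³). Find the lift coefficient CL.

CL = 1.14

From L = ½ρv²S·CL, rearranging gives CL = 2L/(ρv²S).
CL = 2 × 2070 / (1.2 × 22.7² × 5.86) = 1.14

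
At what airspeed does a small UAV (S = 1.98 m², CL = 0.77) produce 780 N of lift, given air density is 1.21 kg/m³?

v = 29.1 m/s

L = ½ρv²S·CL ⇒ v = √(2L/(ρ·S·CL))
v = √(2 × 780 / (1.21 × 1.98 × 0.77)) = √845.6 = 29.1 m/s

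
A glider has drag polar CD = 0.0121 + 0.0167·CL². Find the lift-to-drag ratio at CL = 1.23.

CD = 0.0121 + 0.0167 × 1.23² = 0.03737
L/D = CL/CD = 1.23 / 0.03737 = 32.9

L/D = 32.9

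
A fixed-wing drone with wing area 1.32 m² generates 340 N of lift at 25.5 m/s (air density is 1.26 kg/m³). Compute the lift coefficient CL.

From L = ½ρv²S·CL, rearranging gives CL = 2L/(ρv²S).
CL = 2 × 340 / (1.26 × 25.5² × 1.32) = 0.629

CL = 0.629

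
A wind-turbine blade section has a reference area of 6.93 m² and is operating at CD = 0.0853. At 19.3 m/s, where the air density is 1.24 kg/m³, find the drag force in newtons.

D = ½ρv²S·CD = ½ × 1.24 × 19.3² × 6.93 × 0.0853 = 137 N

D = 137 N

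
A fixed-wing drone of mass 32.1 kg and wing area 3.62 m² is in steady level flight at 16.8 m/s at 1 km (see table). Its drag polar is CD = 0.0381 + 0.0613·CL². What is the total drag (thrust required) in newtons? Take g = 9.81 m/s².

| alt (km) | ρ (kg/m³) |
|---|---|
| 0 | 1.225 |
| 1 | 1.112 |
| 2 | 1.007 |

At 1 km, from the table: ρ = 1.112 kg/m³.
Weight W = mg = 32.1 × 9.81 = 314.9 N; in level flight L = W.
Dynamic pressure q = 0.5 × 1.112 × 16.8² = 156.9 Pa.
CL = 2W/(ρv²S) = 2×314.9/(1.112×16.8²×3.62) = 0.5543.
CD = 0.0381 + 0.0613 × 0.5543² = 0.05694.
D = q·S·CD = 156.9 × 3.62 × 0.05694 = 32.34 N

D = 32.3 N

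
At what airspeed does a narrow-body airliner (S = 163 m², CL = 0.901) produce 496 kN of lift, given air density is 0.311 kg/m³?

L = ½ρv²S·CL ⇒ v = √(2L/(ρ·S·CL))
v = √(2 × 4.96×10^5 / (0.311 × 163 × 0.901)) = √21720 = 147 m/s

v = 147 m/s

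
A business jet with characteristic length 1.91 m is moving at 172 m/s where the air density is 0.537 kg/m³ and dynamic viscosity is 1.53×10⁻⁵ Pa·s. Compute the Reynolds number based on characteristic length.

Re = 1.15×10^7

Re = ρ·v·c/μ = 0.537 × 172 × 1.91 / (1.53×10⁻⁵) = 1.15×10^7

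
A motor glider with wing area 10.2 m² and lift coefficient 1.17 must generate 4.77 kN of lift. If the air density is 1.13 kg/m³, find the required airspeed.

v = 26.6 m/s

L = ½ρv²S·CL ⇒ v = √(2L/(ρ·S·CL))
v = √(2 × 4770 / (1.13 × 10.2 × 1.17)) = √707.4 = 26.6 m/s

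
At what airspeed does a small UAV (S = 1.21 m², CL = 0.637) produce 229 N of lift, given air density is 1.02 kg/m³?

L = ½ρv²S·CL ⇒ v = √(2L/(ρ·S·CL))
v = √(2 × 229 / (1.02 × 1.21 × 0.637)) = √582.6 = 24.1 m/s

v = 24.1 m/s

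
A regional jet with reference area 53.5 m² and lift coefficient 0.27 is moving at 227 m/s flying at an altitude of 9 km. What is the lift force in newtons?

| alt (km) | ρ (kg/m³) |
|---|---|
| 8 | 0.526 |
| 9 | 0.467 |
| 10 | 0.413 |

At 9 km, from the table: ρ = 0.467 kg/m³.
Dynamic pressure q = ½ρv² = ½ × 0.467 × 227² = 12030 Pa.
L = q·S·CL = 12030 × 53.5 × 0.27 = 1.74×10^5 N ≈ 174 kN

L = 1.74×10^5 N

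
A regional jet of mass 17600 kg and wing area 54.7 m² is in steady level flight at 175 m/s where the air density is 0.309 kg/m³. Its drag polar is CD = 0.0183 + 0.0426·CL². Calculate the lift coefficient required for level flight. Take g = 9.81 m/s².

CL = 0.667

Weight W = mg = 17600 × 9.81 = 1.7266×10^5 N; in level flight L = W.
q = ½ρv² = ½ × 0.309 × 175² = 4732 Pa.
CL = W/(q·S) = 1.7266×10^5 / (4732 × 54.7) = 0.6671.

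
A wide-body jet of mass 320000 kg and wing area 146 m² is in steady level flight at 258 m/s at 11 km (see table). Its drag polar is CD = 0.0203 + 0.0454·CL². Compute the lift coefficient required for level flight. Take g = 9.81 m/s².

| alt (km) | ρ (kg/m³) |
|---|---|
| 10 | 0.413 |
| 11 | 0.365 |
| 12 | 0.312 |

CL = 1.77

At 11 km, from the table: ρ = 0.365 kg/m³.
Weight W = mg = 320000 × 9.81 = 3.1392×10^6 N; in level flight L = W.
q = ½ρv² = ½ × 0.365 × 258² = 12150 Pa.
Required CL = L/(qS) = 3.1392×10^6/(12150·146) = 1.77.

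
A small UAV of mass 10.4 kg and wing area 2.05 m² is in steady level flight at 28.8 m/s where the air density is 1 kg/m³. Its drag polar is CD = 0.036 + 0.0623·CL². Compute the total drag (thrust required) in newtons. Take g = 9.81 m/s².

Weight W = mg = 10.4 × 9.81 = 102.02 N; in level flight L = W.
q = ½ρv² = ½ × 1 × 28.8² = 414.7 Pa.
CL = 2W/(ρv²S) = 2×102.02/(1×28.8²×2.05) = 0.12.
CD = 0.036 + 0.0623 × 0.12² = 0.0369.
D = q·S·CD = 414.7 × 2.05 × 0.0369 = 31.37 N

D = 31.4 N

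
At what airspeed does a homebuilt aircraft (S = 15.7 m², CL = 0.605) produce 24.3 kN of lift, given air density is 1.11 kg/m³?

L = ½ρv²S·CL ⇒ v = √(2L/(ρ·S·CL))
v = √(2 × 24300 / (1.11 × 15.7 × 0.605)) = √4610 = 67.9 m/s

v = 67.9 m/s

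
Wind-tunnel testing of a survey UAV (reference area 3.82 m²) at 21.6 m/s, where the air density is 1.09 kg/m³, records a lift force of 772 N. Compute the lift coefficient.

From L = ½ρv²S·CL, rearranging gives CL = 2L/(ρv²S).
CL = 2 × 772 / (1.09 × 21.6² × 3.82) = 0.795

CL = 0.795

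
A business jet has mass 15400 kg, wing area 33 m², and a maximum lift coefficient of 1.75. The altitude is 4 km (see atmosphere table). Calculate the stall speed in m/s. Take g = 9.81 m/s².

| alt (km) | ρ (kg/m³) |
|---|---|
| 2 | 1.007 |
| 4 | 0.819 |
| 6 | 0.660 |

At 4 km, from the table: ρ = 0.819 kg/m³.
Stall occurs when L = W at CL,max. W = mg = 15400 × 9.81 = 1.511×10^5 N.
From L = ½ρV²S·CL,max = W: V_stall = √(2W/(ρSCL,max)) = √(2·1.511×10^5/(0.819·33·1.75))
V_stall = √6388 = 79.9 m/s

V_stall = 79.9 m/s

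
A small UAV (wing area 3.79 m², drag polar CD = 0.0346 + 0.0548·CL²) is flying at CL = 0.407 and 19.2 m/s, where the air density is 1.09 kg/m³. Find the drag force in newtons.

CD = 0.0346 + 0.0548 × 0.407² = 0.04368
D = ½ρv²S·CD = ½ × 1.09 × 19.2² × 3.79 × 0.04368 = 33.3 N

D = 33.3 N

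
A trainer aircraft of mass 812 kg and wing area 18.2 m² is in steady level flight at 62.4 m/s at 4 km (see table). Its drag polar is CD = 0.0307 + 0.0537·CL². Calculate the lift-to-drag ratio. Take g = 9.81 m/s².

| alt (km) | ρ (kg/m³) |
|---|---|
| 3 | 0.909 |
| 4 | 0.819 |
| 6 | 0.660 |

At 4 km, from the table: ρ = 0.819 kg/m³.
Weight W = mg = 812 × 9.81 = 7965.7 N; in level flight L = W.
q = ½ρv² = ½ × 0.819 × 62.4² = 1594 Pa.
Required CL = L/(qS) = 7965.7/(1594·18.2) = 0.2745.
CD = 0.0307 + 0.0537 × 0.2745² = 0.03475.
L/D = CL/CD = 0.2745 / 0.03475 = 7.9

L/D = 7.9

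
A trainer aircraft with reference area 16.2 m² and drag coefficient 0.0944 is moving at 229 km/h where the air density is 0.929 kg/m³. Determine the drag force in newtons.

Convert speed: v = 229 km/h ÷ 3.6 = 63.61 m/s.
Dynamic pressure q = ½ρv² = ½ × 0.929 × 63.61² = 1880 Pa.
D = q·S·CD = 1880 × 16.2 × 0.0944 = 2870 N

D = 2870 N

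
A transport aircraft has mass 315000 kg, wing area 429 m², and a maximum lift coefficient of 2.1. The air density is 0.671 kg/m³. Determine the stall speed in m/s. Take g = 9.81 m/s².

V_stall = 101 m/s

At stall, lift equals weight: L = W = m·g = 315000 × 9.81 = 3.09×10^6 N.
V_stall = √(2W/(ρ·S·CL,max)) = √(2 × 3.09×10^6 / (0.671 × 429 × 2.1))
V_stall = √10220 = 101 m/s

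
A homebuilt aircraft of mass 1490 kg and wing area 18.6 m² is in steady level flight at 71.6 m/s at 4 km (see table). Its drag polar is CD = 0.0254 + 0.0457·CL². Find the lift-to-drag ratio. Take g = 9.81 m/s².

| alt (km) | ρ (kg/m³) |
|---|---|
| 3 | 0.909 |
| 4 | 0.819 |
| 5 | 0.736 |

L/D = 11.8

At 4 km, from the table: ρ = 0.819 kg/m³.
In steady level flight, lift balances weight: W = mg = 1490 × 9.81 = 14617 N.
q = ½ρv² = ½ × 0.819 × 71.6² = 2099 Pa.
Required CL = L/(qS) = 14617/(2099·18.6) = 0.3743.
CD = 0.0254 + 0.0457 × 0.3743² = 0.0318.
L/D = CL/CD = 0.3743 / 0.0318 = 11.8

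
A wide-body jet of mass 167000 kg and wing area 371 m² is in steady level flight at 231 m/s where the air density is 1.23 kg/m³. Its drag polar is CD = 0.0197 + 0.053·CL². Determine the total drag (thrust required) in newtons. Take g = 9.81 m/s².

D = 2.52×10^5 N

In steady level flight, lift balances weight: W = mg = 167000 × 9.81 = 1.6383×10^6 N.
q = ½ρv² = ½ × 1.23 × 231² = 32820 Pa.
CL = 2W/(ρv²S) = 2×1.6383×10^6/(1.23×231²×371) = 0.1346.
CD = 0.0197 + 0.053 × 0.1346² = 0.02066.
D = q·S·CD = 32820 × 371 × 0.02066 = 2.515×10^5 N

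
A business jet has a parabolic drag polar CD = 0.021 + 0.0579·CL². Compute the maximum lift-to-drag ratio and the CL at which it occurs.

(L/D)max = 14.3, at CL = 0.602

For CD = CD0 + K·CL², (L/D)max occurs at CL* = √(CD0/K) and equals 1/(2√(K·CD0)).
(L/D)max = 1/(2√(0.0579 × 0.021)) = 1/(2 × 0.03487) = 14.3
CL* = √(0.021/0.0579) = 0.602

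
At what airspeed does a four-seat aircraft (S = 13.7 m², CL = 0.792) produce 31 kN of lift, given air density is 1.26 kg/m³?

v = 67.3 m/s

L = ½ρv²S·CL ⇒ v = √(2L/(ρ·S·CL))
v = √(2 × 31000 / (1.26 × 13.7 × 0.792)) = √4535 = 67.3 m/s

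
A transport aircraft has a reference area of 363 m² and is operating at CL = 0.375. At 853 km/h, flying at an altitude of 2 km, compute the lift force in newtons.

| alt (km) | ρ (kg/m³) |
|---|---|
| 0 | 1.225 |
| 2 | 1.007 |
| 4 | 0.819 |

L = 3.85×10^6 N

At 2 km, from the table: ρ = 1.007 kg/m³.
Convert speed: v = 853 km/h ÷ 3.6 = 236.9 m/s.
L = ½ρv²S·CL = ½ × 1.007 × 236.9² × 363 × 0.375 = 3.85×10^6 N ≈ 3850 kN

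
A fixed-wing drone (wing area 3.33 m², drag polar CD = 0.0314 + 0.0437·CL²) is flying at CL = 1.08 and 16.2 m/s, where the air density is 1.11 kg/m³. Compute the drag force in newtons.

D = 40 N

CD = 0.0314 + 0.0437 × 1.08² = 0.08237
D = ½ρv²S·CD = ½ × 1.11 × 16.2² × 3.33 × 0.08237 = 40 N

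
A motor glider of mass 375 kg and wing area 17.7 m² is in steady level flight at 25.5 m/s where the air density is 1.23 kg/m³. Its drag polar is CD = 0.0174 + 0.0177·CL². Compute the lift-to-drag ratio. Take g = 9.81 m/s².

L/D = 23.4

Level flight ⇒ L = W = m·g = 375 × 9.81 = 3678.8 N.
q = ½ρv² = ½ × 1.23 × 25.5² = 399.9 Pa.
CL = 2W/(ρv²S) = 2×3678.8/(1.23×25.5²×17.7) = 0.5197.
CD = 0.0174 + 0.0177 × 0.5197² = 0.02218.
L/D = CL/CD = 0.5197 / 0.02218 = 23.4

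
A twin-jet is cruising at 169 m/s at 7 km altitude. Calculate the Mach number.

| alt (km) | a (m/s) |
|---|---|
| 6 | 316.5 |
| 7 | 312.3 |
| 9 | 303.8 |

M = 0.541

At 7 km, from the table: a = 312.3 m/s.
M = v/a = 169 / 312.3 = 0.541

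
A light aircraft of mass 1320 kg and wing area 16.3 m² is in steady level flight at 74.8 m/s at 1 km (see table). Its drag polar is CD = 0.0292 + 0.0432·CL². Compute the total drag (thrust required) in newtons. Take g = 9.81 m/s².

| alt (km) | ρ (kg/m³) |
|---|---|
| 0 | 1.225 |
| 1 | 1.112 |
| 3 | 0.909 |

D = 1620 N

At 1 km, from the table: ρ = 1.112 kg/m³.
Weight W = mg = 1320 × 9.81 = 12949 N; in level flight L = W.
q = ½ρv² = ½ × 1.112 × 74.8² = 3111 Pa.
Required CL = L/(qS) = 12949/(3111·16.3) = 0.2554.
CD = 0.0292 + 0.0432 × 0.2554² = 0.03202.
D = q·S·CD = 3111 × 16.3 × 0.03202 = 1623 N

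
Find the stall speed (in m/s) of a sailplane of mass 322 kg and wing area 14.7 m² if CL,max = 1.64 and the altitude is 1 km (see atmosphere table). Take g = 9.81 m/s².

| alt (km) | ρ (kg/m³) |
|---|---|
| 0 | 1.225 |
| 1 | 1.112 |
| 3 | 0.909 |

At 1 km, from the table: ρ = 1.112 kg/m³.
Weight W = mg = 322 × 9.81 = 3159 N.
V_stall = √(2W/(ρ·S·CL,max)) = √(2 × 3159 / (1.112 × 14.7 × 1.64))
V_stall = √235.7 = 15.4 m/s

V_stall = 15.4 m/s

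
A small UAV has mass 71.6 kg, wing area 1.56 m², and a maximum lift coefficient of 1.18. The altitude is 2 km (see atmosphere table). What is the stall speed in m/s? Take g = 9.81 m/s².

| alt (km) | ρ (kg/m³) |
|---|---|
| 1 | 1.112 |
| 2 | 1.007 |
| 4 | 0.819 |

At 2 km, from the table: ρ = 1.007 kg/m³.
Stall occurs when L = W at CL,max. W = mg = 71.6 × 9.81 = 702.4 N.
From L = ½ρV²S·CL,max = W: V_stall = √(2W/(ρSCL,max)) = √(2·702.4/(1.007·1.56·1.18))
V_stall = √757.8 = 27.5 m/s

V_stall = 27.5 m/s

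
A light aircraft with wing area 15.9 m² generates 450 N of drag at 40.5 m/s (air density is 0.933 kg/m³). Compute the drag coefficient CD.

CD = 0.037

From D = ½ρv²S·CD, rearranging gives CD = 2D/(ρv²S).
CD = 2 × 450 / (0.933 × 40.5² × 15.9) = 0.037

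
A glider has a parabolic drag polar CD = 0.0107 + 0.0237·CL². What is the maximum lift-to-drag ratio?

For CD = CD0 + K·CL², (L/D)max occurs at CL* = √(CD0/K) and equals 1/(2√(K·CD0)).
(L/D)max = 1/(2√(0.0237 × 0.0107)) = 1/(2 × 0.01592) = 31.4

(L/D)max = 31.4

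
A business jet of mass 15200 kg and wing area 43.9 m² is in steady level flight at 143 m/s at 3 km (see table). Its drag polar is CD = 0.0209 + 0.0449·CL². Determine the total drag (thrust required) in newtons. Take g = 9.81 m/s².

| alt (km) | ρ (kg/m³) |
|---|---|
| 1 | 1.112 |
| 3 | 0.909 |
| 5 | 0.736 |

At 3 km, from the table: ρ = 0.909 kg/m³.
Level flight ⇒ L = W = m·g = 15200 × 9.81 = 1.4911×10^5 N.
q = ½ρv² = ½ × 0.909 × 143² = 9294 Pa.
CL = W/(q·S) = 1.4911×10^5 / (9294 × 43.9) = 0.3655.
CD = 0.0209 + 0.0449 × 0.3655² = 0.0269.
D = q·S·CD = 9294 × 43.9 × 0.0269 = 10970 N

D = 11000 N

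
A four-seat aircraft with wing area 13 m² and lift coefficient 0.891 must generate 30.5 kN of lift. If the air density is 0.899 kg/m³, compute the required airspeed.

v = 76.5 m/s

L = ½ρv²S·CL ⇒ v = √(2L/(ρ·S·CL))
v = √(2 × 30500 / (0.899 × 13 × 0.891)) = √5858 = 76.5 m/s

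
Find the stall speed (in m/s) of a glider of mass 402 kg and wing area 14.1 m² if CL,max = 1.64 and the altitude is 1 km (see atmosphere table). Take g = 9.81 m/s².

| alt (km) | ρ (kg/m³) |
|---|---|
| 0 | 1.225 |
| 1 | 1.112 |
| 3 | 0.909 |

V_stall = 17.5 m/s

At 1 km, from the table: ρ = 1.112 kg/m³.
Stall occurs when L = W at CL,max. W = mg = 402 × 9.81 = 3944 N.
From L = ½ρV²S·CL,max = W: V_stall = √(2W/(ρSCL,max)) = √(2·3944/(1.112·14.1·1.64))
V_stall = √306.7 = 17.5 m/s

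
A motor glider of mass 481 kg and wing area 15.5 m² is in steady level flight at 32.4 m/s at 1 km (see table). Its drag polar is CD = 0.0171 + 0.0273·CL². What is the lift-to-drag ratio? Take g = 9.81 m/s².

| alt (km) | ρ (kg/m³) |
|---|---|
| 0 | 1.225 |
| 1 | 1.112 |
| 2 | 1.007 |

L/D = 21.3

At 1 km, from the table: ρ = 1.112 kg/m³.
Weight W = mg = 481 × 9.81 = 4718.6 N; in level flight L = W.
q = ½ρv² = ½ × 1.112 × 32.4² = 583.7 Pa.
Required CL = L/(qS) = 4718.6/(583.7·15.5) = 0.5216.
CD = 0.0171 + 0.0273 × 0.5216² = 0.02453.
L/D = CL/CD = 0.5216 / 0.02453 = 21.3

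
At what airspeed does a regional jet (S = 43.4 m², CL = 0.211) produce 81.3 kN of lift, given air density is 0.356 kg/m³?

v = 223 m/s

L = ½ρv²S·CL ⇒ v = √(2L/(ρ·S·CL))
v = √(2 × 81300 / (0.356 × 43.4 × 0.211)) = √49880 = 223 m/s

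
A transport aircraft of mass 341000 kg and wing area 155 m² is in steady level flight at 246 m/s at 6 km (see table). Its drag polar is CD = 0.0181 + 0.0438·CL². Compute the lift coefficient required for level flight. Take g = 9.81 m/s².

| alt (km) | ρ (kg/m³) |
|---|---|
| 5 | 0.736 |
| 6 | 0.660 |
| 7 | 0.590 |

CL = 1.08

At 6 km, from the table: ρ = 0.660 kg/m³.
Weight W = mg = 341000 × 9.81 = 3.3452×10^6 N; in level flight L = W.
q = ½ρv² = ½ × 0.66 × 246² = 19970 Pa.
Required CL = L/(qS) = 3.3452×10^6/(19970·155) = 1.081.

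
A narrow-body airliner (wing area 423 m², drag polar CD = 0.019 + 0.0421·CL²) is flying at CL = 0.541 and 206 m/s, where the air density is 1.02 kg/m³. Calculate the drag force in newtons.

D = 2.87×10^5 N

CD = 0.019 + 0.0421 × 0.541² = 0.03132
D = ½ρv²S·CD = ½ × 1.02 × 206² × 423 × 0.03132 = 2.87×10^5 N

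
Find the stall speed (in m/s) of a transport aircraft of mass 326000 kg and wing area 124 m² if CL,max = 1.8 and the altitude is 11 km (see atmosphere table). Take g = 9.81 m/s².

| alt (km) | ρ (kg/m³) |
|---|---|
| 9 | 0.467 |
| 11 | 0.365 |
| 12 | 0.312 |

V_stall = 280 m/s

At 11 km, from the table: ρ = 0.365 kg/m³.
Stall occurs when L = W at CL,max. W = mg = 326000 × 9.81 = 3.198×10^6 N.
V_stall = √(2W/(ρ·S·CL,max)) = √(2 × 3.198×10^6 / (0.365 × 124 × 1.8))
V_stall = √78510 = 280 m/s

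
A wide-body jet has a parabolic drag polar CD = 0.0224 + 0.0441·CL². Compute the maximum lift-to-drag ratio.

For CD = CD0 + K·CL², (L/D)max occurs at CL* = √(CD0/K) and equals 1/(2√(K·CD0)).
(L/D)max = 1/(2√(0.0441 × 0.0224)) = 1/(2 × 0.03143) = 15.9

(L/D)max = 15.9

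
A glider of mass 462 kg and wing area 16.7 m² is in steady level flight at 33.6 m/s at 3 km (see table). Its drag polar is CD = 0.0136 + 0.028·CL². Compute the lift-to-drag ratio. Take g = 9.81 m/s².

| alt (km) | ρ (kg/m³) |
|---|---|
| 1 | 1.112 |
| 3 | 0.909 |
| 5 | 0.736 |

At 3 km, from the table: ρ = 0.909 kg/m³.
In steady level flight, lift balances weight: W = mg = 462 × 9.81 = 4532.2 N.
Dynamic pressure q = 0.5 × 0.909 × 33.6² = 513.1 Pa.
Required CL = L/(qS) = 4532.2/(513.1·16.7) = 0.5289.
CD = 0.0136 + 0.028 × 0.5289² = 0.02143.
L/D = CL/CD = 0.5289 / 0.02143 = 24.7

L/D = 24.7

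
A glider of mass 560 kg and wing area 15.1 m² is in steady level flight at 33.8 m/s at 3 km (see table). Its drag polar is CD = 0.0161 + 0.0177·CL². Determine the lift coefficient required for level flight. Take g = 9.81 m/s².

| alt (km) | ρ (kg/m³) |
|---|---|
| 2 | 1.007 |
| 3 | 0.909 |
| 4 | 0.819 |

At 3 km, from the table: ρ = 0.909 kg/m³.
Level flight ⇒ L = W = m·g = 560 × 9.81 = 5493.6 N.
Dynamic pressure q = 0.5 × 0.909 × 33.8² = 519.2 Pa.
CL = W/(q·S) = 5493.6 / (519.2 × 15.1) = 0.7007.

CL = 0.701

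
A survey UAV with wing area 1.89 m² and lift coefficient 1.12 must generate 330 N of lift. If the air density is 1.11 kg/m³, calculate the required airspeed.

v = 16.8 m/s

L = ½ρv²S·CL ⇒ v = √(2L/(ρ·S·CL))
v = √(2 × 330 / (1.11 × 1.89 × 1.12)) = √280.9 = 16.8 m/s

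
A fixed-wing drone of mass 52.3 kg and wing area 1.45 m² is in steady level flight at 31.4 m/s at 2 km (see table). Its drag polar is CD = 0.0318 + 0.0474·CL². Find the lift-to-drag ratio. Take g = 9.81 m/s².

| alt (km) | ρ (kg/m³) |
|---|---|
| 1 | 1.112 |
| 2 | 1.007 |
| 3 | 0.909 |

L/D = 12.8

At 2 km, from the table: ρ = 1.007 kg/m³.
Level flight ⇒ L = W = m·g = 52.3 × 9.81 = 513.06 N.
q = ½ρv² = ½ × 1.007 × 31.4² = 496.4 Pa.
CL = W/(q·S) = 513.06 / (496.4 × 1.45) = 0.7128.
CD = 0.0318 + 0.0474 × 0.7128² = 0.05588.
L/D = CL/CD = 0.7128 / 0.05588 = 12.8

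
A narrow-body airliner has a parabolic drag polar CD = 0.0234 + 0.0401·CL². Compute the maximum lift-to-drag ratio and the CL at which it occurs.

(L/D)max = 16.3, at CL = 0.764

For CD = CD0 + K·CL², (L/D)max occurs at CL* = √(CD0/K) and equals 1/(2√(K·CD0)).
(L/D)max = 1/(2√(0.0401 × 0.0234)) = 1/(2 × 0.03063) = 16.3
CL* = √(0.0234/0.0401) = 0.764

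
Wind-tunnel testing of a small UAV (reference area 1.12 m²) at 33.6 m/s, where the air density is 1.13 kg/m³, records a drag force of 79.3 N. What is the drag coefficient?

From D = ½ρv²S·CD, rearranging gives CD = 2D/(ρv²S).
CD = 2 × 79.3 / (1.13 × 33.6² × 1.12) = 0.111

CD = 0.111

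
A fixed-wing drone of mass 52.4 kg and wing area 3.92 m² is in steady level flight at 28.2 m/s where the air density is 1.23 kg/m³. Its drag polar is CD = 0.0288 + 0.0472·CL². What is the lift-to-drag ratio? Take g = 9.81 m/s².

L/D = 8.33

Level flight ⇒ L = W = m·g = 52.4 × 9.81 = 514.04 N.
Dynamic pressure q = 0.5 × 1.23 × 28.2² = 489.1 Pa.
CL = W/(q·S) = 514.04 / (489.1 × 3.92) = 0.2681.
CD = 0.0288 + 0.0472 × 0.2681² = 0.03219.
L/D = CL/CD = 0.2681 / 0.03219 = 8.33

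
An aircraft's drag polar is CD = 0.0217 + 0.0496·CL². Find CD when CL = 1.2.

CD = 0.0931

CD = 0.0217 + 0.0496 × 1.2² = 0.0217 + 0.07142 = 0.0931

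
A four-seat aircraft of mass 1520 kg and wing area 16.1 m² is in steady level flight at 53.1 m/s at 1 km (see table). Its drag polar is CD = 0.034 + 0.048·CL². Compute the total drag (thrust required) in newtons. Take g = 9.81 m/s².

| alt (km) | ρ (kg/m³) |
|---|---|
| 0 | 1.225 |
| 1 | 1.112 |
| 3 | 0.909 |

At 1 km, from the table: ρ = 1.112 kg/m³.
Level flight ⇒ L = W = m·g = 1520 × 9.81 = 14911 N.
q = ½ρv² = ½ × 1.112 × 53.1² = 1568 Pa.
CL = 2W/(ρv²S) = 2×14911/(1.112×53.1²×16.1) = 0.5908.
CD = 0.034 + 0.048 × 0.5908² = 0.05075.
D = q·S·CD = 1568 × 16.1 × 0.05075 = 1281 N

D = 1280 N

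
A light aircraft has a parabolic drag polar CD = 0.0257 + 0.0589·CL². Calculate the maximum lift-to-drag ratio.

For CD = CD0 + K·CL², (L/D)max occurs at CL* = √(CD0/K) and equals 1/(2√(K·CD0)).
(L/D)max = 1/(2√(0.0589 × 0.0257)) = 1/(2 × 0.03891) = 12.9

(L/D)max = 12.9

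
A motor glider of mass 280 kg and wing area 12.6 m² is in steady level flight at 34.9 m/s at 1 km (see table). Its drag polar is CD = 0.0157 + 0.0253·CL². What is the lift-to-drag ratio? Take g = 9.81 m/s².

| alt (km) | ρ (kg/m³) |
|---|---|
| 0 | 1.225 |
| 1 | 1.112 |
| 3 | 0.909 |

L/D = 17.6

At 1 km, from the table: ρ = 1.112 kg/m³.
Level flight ⇒ L = W = m·g = 280 × 9.81 = 2746.8 N.
Dynamic pressure q = 0.5 × 1.112 × 34.9² = 677.2 Pa.
Required CL = L/(qS) = 2746.8/(677.2·12.6) = 0.3219.
CD = 0.0157 + 0.0253 × 0.3219² = 0.01832.
L/D = CL/CD = 0.3219 / 0.01832 = 17.6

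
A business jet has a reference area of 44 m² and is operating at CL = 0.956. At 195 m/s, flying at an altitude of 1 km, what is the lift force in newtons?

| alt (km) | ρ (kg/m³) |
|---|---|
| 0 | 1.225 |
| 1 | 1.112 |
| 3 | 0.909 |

At 1 km, from the table: ρ = 1.112 kg/m³.
L = ½ρv²S·CL = ½ × 1.112 × 195² × 44 × 0.956 = 8.89×10^5 N ≈ 889 kN

L = 8.89×10^5 N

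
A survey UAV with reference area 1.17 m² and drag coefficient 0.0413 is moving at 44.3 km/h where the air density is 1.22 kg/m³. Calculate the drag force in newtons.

Convert speed: v = 44.3 km/h ÷ 3.6 = 12.31 m/s.
Dynamic pressure q = ½ρv² = ½ × 1.22 × 12.31² = 92.37 Pa.
D = q·S·CD = 92.37 × 1.17 × 0.0413 = 4.46 N

D = 4.46 N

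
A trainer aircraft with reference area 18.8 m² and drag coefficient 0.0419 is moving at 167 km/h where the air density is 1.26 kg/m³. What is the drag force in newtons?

D = 1070 N

Convert speed: v = 167 km/h ÷ 3.6 = 46.39 m/s.
Dynamic pressure q = ½ρv² = ½ × 1.26 × 46.39² = 1356 Pa.
D = q·S·CD = 1356 × 18.8 × 0.0419 = 1070 N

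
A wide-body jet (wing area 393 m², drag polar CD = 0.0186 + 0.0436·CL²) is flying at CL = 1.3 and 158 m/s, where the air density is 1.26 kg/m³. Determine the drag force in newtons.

CD = 0.0186 + 0.0436 × 1.3² = 0.09228
D = ½ρv²S·CD = ½ × 1.26 × 158² × 393 × 0.09228 = 5.7×10^5 N

D = 5.7×10^5 N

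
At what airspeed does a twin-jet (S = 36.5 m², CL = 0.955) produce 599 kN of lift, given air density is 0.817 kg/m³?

L = ½ρv²S·CL ⇒ v = √(2L/(ρ·S·CL))
v = √(2 × 5.99×10^5 / (0.817 × 36.5 × 0.955)) = √42070 = 205 m/s

v = 205 m/s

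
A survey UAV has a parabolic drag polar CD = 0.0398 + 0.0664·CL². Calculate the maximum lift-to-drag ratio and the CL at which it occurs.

For CD = CD0 + K·CL², (L/D)max occurs at CL* = √(CD0/K) and equals 1/(2√(K·CD0)).
(L/D)max = 1/(2√(0.0664 × 0.0398)) = 1/(2 × 0.05141) = 9.73
CL* = √(0.0398/0.0664) = 0.774

(L/D)max = 9.73, at CL = 0.774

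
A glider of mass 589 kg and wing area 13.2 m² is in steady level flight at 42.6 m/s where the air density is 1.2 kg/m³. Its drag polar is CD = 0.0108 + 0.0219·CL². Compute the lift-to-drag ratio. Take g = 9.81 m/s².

L/D = 28

Weight W = mg = 589 × 9.81 = 5778.1 N; in level flight L = W.
q = ½ρv² = ½ × 1.2 × 42.6² = 1089 Pa.
Required CL = L/(qS) = 5778.1/(1089·13.2) = 0.402.
CD = 0.0108 + 0.0219 × 0.402² = 0.01434.
L/D = CL/CD = 0.402 / 0.01434 = 28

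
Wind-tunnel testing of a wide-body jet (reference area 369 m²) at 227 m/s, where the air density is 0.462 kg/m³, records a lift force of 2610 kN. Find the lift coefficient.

From L = ½ρv²S·CL, rearranging gives CL = 2L/(ρv²S).
CL = 2 × 2.61×10^6 / (0.462 × 227² × 369) = 0.594

CL = 0.594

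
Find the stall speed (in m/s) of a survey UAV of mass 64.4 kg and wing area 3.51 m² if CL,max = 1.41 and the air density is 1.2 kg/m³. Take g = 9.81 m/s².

V_stall = 14.6 m/s

Stall occurs when L = W at CL,max. W = mg = 64.4 × 9.81 = 631.8 N.
From L = ½ρV²S·CL,max = W: V_stall = √(2W/(ρSCL,max)) = √(2·631.8/(1.2·3.51·1.41))
V_stall = √212.8 = 14.6 m/s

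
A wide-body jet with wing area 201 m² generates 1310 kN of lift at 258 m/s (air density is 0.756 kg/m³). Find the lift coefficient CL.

From L = ½ρv²S·CL, rearranging gives CL = 2L/(ρv²S).
CL = 2 × 1.31×10^6 / (0.756 × 258² × 201) = 0.259

CL = 0.259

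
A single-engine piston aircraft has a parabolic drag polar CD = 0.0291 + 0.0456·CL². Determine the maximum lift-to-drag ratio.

(L/D)max = 13.7

For CD = CD0 + K·CL², (L/D)max occurs at CL* = √(CD0/K) and equals 1/(2√(K·CD0)).
(L/D)max = 1/(2√(0.0456 × 0.0291)) = 1/(2 × 0.03643) = 13.7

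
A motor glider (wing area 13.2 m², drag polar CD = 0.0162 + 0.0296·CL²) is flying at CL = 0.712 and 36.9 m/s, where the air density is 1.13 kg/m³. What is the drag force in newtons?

CD = 0.0162 + 0.0296 × 0.712² = 0.03121
D = ½ρv²S·CD = ½ × 1.13 × 36.9² × 13.2 × 0.03121 = 317 N

D = 317 N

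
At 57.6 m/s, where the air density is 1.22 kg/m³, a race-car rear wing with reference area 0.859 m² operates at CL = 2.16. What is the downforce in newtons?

L = 3760 N

Dynamic pressure q = ½ρv² = ½ × 1.22 × 57.6² = 2024 Pa.
L = q·S·CL = 2024 × 0.859 × 2.16 = 3760 N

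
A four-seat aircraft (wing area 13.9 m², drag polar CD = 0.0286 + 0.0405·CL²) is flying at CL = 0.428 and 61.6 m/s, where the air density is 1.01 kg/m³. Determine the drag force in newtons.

CD = 0.0286 + 0.0405 × 0.428² = 0.03602
D = ½ρv²S·CD = ½ × 1.01 × 61.6² × 13.9 × 0.03602 = 959 N

D = 959 N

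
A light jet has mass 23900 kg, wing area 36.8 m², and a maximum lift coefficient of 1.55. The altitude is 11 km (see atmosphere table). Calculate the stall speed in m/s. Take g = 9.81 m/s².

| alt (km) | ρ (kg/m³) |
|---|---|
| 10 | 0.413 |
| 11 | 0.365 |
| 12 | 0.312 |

V_stall = 150 m/s

At 11 km, from the table: ρ = 0.365 kg/m³.
Weight W = mg = 23900 × 9.81 = 2.345×10^5 N.
From L = ½ρV²S·CL,max = W: V_stall = √(2W/(ρSCL,max)) = √(2·2.345×10^5/(0.365·36.8·1.55))
V_stall = √22520 = 150 m/s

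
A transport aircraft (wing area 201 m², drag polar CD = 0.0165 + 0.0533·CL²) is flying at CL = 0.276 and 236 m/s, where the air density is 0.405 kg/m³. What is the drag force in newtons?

CD = 0.0165 + 0.0533 × 0.276² = 0.02056
D = ½ρv²S·CD = ½ × 0.405 × 236² × 201 × 0.02056 = 46600 N

D = 46600 N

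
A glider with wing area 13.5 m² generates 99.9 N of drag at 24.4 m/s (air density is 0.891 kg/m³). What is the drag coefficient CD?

CD = 0.0279

From D = ½ρv²S·CD, rearranging gives CD = 2D/(ρv²S).
CD = 2 × 99.9 / (0.891 × 24.4² × 13.5) = 0.0279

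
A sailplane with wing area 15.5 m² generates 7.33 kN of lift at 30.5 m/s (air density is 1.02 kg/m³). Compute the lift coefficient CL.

From L = ½ρv²S·CL, rearranging gives CL = 2L/(ρv²S).
CL = 2 × 7330 / (1.02 × 30.5² × 15.5) = 0.997

CL = 0.997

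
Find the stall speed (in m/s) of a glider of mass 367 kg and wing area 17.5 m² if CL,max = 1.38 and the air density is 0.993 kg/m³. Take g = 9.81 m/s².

V_stall = 17.3 m/s

Weight W = mg = 367 × 9.81 = 3600 N.
V_stall = √(2W/(ρ·S·CL,max)) = √(2 × 3600 / (0.993 × 17.5 × 1.38))
V_stall = √300.3 = 17.3 m/s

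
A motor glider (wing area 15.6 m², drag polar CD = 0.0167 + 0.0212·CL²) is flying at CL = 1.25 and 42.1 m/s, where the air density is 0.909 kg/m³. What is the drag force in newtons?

CD = 0.0167 + 0.0212 × 1.25² = 0.04983
D = ½ρv²S·CD = ½ × 0.909 × 42.1² × 15.6 × 0.04983 = 626 N

D = 626 N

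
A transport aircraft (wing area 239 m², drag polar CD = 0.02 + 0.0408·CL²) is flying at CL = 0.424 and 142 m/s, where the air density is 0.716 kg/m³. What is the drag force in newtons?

CD = 0.02 + 0.0408 × 0.424² = 0.02733
D = ½ρv²S·CD = ½ × 0.716 × 142² × 239 × 0.02733 = 47200 N

D = 47200 N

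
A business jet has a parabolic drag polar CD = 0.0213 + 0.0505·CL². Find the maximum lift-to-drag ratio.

(L/D)max = 15.2

For CD = CD0 + K·CL², (L/D)max occurs at CL* = √(CD0/K) and equals 1/(2√(K·CD0)).
(L/D)max = 1/(2√(0.0505 × 0.0213)) = 1/(2 × 0.0328) = 15.2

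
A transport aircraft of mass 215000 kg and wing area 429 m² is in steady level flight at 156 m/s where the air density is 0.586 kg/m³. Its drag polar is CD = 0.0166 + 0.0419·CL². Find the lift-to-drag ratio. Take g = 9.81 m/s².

L/D = 18.9

Level flight ⇒ L = W = m·g = 215000 × 9.81 = 2.1092×10^6 N.
q = ½ρv² = ½ × 0.586 × 156² = 7130 Pa.
Required CL = L/(qS) = 2.1092×10^6/(7130·429) = 0.6895.
CD = 0.0166 + 0.0419 × 0.6895² = 0.03652.
L/D = CL/CD = 0.6895 / 0.03652 = 18.9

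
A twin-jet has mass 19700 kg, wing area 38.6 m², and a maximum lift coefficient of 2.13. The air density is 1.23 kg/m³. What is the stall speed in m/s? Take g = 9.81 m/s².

At stall, lift equals weight: L = W = m·g = 19700 × 9.81 = 1.933×10^5 N.
From L = ½ρV²S·CL,max = W: V_stall = √(2W/(ρSCL,max)) = √(2·1.933×10^5/(1.23·38.6·2.13))
V_stall = √3822 = 61.8 m/s

V_stall = 61.8 m/s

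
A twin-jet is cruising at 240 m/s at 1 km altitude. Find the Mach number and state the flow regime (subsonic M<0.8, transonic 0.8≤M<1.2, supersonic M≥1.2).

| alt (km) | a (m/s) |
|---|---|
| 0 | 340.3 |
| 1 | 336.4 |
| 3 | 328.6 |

At 1 km, from the table: a = 336.4 m/s.
M = v/a = 240 / 336.4 = 0.713
M = 0.713 → subsonic.

M = 0.713 (subsonic)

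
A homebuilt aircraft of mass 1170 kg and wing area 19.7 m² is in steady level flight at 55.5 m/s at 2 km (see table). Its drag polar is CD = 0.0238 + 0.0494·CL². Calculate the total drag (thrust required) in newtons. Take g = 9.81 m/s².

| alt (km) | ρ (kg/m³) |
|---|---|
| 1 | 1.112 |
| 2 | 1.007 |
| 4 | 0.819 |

At 2 km, from the table: ρ = 1.007 kg/m³.
Weight W = mg = 1170 × 9.81 = 11478 N; in level flight L = W.
Dynamic pressure q = 0.5 × 1.007 × 55.5² = 1551 Pa.
Required CL = L/(qS) = 11478/(1551·19.7) = 0.3757.
CD = 0.0238 + 0.0494 × 0.3757² = 0.03077.
D = q·S·CD = 1551 × 19.7 × 0.03077 = 940.2 N

D = 940 N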